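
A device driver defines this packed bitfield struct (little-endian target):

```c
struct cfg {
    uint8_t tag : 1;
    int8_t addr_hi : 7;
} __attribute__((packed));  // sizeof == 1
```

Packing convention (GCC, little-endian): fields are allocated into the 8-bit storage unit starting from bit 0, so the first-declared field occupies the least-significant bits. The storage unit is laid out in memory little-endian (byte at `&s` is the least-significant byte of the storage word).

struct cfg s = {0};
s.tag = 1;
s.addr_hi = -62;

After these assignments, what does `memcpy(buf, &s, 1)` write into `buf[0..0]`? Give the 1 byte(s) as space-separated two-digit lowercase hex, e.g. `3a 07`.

85

[0+:1] tag=1 & 0x1 = 0x1; word=0x01
[1+:7] addr_hi=-62 & 0x7f = 0x42; word=0x85
word = 0x85 → little-endian bytes:
  [0]=0x85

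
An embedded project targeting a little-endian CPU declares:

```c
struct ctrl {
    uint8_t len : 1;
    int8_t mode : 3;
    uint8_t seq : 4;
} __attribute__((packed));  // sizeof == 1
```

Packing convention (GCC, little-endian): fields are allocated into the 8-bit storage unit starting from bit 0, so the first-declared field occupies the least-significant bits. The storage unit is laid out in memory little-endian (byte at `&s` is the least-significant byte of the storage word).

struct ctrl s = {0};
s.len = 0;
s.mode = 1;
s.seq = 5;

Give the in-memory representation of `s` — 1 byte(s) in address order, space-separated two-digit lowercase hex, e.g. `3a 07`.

[0+:1] len=0 & 0x1 = 0x0; word=0x00
[1+:3] mode=1 & 0x7 = 0x1; word=0x02
[4+:4] seq=5 & 0xf = 0x5; word=0x52
word = 0x52 → little-endian bytes:
  [0]=0x52

52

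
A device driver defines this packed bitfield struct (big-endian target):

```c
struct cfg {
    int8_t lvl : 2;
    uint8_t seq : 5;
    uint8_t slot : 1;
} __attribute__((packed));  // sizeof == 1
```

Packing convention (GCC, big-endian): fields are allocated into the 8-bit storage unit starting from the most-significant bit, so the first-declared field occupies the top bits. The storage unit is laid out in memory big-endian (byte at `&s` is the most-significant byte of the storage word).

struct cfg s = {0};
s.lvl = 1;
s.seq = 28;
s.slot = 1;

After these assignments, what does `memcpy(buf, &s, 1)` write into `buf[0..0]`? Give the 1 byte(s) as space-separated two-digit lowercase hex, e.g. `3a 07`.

79

[6+:2] lvl=1 & 0x3 = 0x1; word=0x40
[1+:5] seq=28 & 0x1f = 0x1c; word=0x78
[0+:1] slot=1 & 0x1 = 0x1; word=0x79
word = 0x79 → big-endian bytes:
  [0]=0x79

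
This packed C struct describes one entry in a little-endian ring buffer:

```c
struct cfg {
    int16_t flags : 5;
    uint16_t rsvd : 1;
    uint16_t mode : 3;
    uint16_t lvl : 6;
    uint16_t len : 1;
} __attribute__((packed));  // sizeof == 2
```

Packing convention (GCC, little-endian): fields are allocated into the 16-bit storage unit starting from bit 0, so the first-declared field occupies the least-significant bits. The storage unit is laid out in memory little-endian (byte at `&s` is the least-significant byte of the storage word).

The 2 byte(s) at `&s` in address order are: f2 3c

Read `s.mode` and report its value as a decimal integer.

[0]=0xf2 [1]=0x3c (little-endian) → word 0x3cf2
flags:5 @ bit 0 → (0x3cf2>>0)&0x1f = 0x12
rsvd:1 @ bit 5 → (0x3cf2>>5)&0x1 = 0x1
mode:3 @ bit 6 → (0x3cf2>>6)&0x7 = 0x3  ←
lvl:6 @ bit 9 → (0x3cf2>>9)&0x3f = 0x1e
len:1 @ bit 15 → (0x3cf2>>15)&0x1 = 0x0

3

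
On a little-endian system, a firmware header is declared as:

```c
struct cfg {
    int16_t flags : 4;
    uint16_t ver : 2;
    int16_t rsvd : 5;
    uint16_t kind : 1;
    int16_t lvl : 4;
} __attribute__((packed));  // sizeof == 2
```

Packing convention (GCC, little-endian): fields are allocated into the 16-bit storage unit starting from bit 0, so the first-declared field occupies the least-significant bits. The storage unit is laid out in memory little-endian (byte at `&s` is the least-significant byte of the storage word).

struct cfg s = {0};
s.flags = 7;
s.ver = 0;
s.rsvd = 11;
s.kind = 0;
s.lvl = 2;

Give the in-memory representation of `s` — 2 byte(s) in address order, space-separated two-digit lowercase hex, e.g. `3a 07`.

flags:4 = 7 → 0x7 << 0 → word 0x0007
ver:2 = 0 → 0x0 << 4 → word 0x0007
rsvd:5 = 11 → 0xb << 6 → word 0x02c7
kind:1 = 0 → 0x0 << 11 → word 0x02c7
lvl:4 = 2 → 0x2 << 12 → word 0x22c7
word = 0x22c7 → little-endian bytes:
  [0]=0xc7  [1]=0x22

c7 22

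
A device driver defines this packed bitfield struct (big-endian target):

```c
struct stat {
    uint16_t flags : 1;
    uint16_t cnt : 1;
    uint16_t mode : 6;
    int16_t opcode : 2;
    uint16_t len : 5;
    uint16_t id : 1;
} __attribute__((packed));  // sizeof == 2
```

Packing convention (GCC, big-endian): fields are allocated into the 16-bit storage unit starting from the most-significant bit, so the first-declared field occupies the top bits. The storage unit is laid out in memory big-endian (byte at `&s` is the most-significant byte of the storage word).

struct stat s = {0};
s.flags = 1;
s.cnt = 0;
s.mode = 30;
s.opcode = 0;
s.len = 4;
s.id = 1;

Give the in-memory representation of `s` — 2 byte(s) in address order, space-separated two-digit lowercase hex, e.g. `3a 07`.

9e 09

flags:1 = 1 → 0x1 << 15 → word 0x8000
cnt:1 = 0 → 0x0 << 14 → word 0x8000
mode:6 = 30 → 0x1e << 8 → word 0x9e00
opcode:2 = 0 → 0x0 << 6 → word 0x9e00
len:5 = 4 → 0x4 << 1 → word 0x9e08
id:1 = 1 → 0x1 << 0 → word 0x9e09
word = 0x9e09 → big-endian bytes:
  [0]=0x9e  [1]=0x09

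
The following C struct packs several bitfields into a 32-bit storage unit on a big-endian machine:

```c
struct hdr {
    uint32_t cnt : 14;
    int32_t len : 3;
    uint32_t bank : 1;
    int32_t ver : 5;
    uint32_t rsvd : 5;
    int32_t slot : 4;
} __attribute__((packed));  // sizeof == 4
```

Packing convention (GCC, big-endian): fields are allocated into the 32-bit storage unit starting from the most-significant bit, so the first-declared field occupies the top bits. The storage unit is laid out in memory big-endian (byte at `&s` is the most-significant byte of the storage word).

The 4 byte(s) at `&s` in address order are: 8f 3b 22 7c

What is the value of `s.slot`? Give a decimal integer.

-4

[0]=0x8f [1]=0x3b [2]=0x22 [3]=0x7c (big-endian) → word 0x8f3b227c
cnt [18+:14] = (word>>18) & 0x3fff = 9166
len [15+:3] = (word>>15) & 0x7 = 6
bank [14+:1] = (word>>14) & 0x1 = 0
ver [9+:5] = (word>>9) & 0x1f = 17
rsvd [4+:5] = (word>>4) & 0x1f = 7
slot [0+:4] = (word>>0) & 0xf = 12  ←
slot signed 4b, MSB=1: 12 - 16 = -4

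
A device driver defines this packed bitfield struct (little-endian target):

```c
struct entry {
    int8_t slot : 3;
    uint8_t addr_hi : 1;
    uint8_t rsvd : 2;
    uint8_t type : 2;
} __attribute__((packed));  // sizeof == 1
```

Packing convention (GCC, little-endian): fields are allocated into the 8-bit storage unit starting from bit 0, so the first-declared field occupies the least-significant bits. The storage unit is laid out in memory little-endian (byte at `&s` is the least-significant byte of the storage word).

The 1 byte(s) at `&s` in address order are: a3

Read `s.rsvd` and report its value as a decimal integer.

[0]=0xa3 (little-endian) → word 0xa3
slot:3 @ bit 0 → (0xa3>>0)&0x7 = 0x3
addr_hi:1 @ bit 3 → (0xa3>>3)&0x1 = 0x0
rsvd:2 @ bit 4 → (0xa3>>4)&0x3 = 0x2  ←
type:2 @ bit 6 → (0xa3>>6)&0x3 = 0x2

2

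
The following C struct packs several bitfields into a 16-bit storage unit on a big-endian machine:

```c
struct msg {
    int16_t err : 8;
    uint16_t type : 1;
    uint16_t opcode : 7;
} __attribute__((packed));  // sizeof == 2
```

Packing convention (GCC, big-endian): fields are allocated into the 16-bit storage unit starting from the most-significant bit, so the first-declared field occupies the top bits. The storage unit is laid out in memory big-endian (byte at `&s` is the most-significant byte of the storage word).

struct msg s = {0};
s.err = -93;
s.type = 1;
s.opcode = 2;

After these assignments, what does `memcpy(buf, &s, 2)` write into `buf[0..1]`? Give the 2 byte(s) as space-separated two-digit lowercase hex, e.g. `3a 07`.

err (8b) val=-93 bits=0xa3 at bit 8: 0xa300
type (1b) val=1 bits=0x1 at bit 7: 0xa380
opcode (7b) val=2 bits=0x2 at bit 0: 0xa382
word = 0xa382 → big-endian bytes:
  [0]=0xa3  [1]=0x82

a3 82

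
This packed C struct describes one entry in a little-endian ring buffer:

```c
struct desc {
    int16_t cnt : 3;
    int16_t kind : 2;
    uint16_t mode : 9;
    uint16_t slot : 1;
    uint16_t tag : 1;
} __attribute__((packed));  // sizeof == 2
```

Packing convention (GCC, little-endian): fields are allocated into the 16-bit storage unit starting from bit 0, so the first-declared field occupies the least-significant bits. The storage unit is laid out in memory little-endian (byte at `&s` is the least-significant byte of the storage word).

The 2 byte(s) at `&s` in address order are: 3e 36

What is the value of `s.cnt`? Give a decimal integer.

[0]=0x3e [1]=0x36 (little-endian) → word 0x363e
cnt [0+:3] = (word>>0) & 0x7 = 6  ←
kind [3+:2] = (word>>3) & 0x3 = 3
mode [5+:9] = (word>>5) & 0x1ff = 433
slot [14+:1] = (word>>14) & 0x1 = 0
tag [15+:1] = (word>>15) & 0x1 = 0
cnt signed 3b, MSB=1: 6 - 8 = -2

-2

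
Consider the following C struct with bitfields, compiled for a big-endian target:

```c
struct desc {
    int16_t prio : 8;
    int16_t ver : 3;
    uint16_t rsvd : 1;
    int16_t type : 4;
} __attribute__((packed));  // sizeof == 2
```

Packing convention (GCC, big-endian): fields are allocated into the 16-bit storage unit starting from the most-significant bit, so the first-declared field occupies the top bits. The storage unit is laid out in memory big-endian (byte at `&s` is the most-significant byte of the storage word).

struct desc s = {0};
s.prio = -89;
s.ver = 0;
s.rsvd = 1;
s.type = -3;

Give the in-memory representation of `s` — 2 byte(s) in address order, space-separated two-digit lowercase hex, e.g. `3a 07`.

a7 1d

prio:8 = -89 → 0xa7 << 8 → word 0xa700
ver:3 = 0 → 0x0 << 5 → word 0xa700
rsvd:1 = 1 → 0x1 << 4 → word 0xa710
type:4 = -3 → 0xd << 0 → word 0xa71d
word = 0xa71d → big-endian bytes:
  [0]=0xa7  [1]=0x1d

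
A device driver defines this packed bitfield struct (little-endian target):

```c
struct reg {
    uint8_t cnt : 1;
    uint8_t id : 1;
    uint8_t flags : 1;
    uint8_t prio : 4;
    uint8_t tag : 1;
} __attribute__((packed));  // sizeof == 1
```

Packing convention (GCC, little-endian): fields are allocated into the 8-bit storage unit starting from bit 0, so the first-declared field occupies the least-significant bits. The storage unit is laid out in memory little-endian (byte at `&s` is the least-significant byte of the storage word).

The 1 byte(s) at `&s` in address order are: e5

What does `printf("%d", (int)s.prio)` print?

[0]=0xe5 (little-endian) → word 0xe5
cnt:1 @ bit 0 → (0xe5>>0)&0x1 = 0x1
id:1 @ bit 1 → (0xe5>>1)&0x1 = 0x0
flags:1 @ bit 2 → (0xe5>>2)&0x1 = 0x1
prio:4 @ bit 3 → (0xe5>>3)&0xf = 0xc  ←
tag:1 @ bit 7 → (0xe5>>7)&0x1 = 0x1

12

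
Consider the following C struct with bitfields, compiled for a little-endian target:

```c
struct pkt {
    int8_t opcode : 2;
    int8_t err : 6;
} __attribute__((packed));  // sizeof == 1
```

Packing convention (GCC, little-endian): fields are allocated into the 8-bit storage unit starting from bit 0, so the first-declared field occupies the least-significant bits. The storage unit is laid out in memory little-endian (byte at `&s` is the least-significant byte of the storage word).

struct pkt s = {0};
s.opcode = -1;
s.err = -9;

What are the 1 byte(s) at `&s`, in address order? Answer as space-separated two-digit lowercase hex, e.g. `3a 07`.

df

opcode (2b) val=-1 bits=0x3 at bit 0: 0x03
err (6b) val=-9 bits=0x37 at bit 2: 0xdf
word = 0xdf → little-endian bytes:
  [0]=0xdf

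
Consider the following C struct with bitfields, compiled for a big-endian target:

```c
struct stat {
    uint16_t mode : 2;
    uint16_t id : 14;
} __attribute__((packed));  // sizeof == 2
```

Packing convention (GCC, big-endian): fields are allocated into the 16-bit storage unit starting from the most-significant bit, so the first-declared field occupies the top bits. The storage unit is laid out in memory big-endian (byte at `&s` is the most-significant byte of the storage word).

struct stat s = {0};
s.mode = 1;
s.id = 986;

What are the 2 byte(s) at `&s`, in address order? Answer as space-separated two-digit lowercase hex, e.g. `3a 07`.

[14+:2] mode=1 & 0x3 = 0x1; word=0x4000
[0+:14] id=986 & 0x3fff = 0x3da; word=0x43da
word = 0x43da → big-endian bytes:
  [0]=0x43  [1]=0xda

43 da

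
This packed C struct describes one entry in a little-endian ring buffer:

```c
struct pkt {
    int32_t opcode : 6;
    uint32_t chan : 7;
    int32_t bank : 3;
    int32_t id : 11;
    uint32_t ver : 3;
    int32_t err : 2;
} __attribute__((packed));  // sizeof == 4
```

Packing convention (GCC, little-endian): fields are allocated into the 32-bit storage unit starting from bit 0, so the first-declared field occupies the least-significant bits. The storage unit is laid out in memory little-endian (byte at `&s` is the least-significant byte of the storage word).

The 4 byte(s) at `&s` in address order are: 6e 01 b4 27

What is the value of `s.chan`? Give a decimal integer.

5

[0]=0x6e [1]=0x01 [2]=0xb4 [3]=0x27 (little-endian) → word 0x27b4016e
opcode:6 @ bit 0 → (0x27b4016e>>0)&0x3f = 0x2e
chan:7 @ bit 6 → (0x27b4016e>>6)&0x7f = 0x5  ←
bank:3 @ bit 13 → (0x27b4016e>>13)&0x7 = 0x0
id:11 @ bit 16 → (0x27b4016e>>16)&0x7ff = 0x7b4
ver:3 @ bit 27 → (0x27b4016e>>27)&0x7 = 0x4
err:2 @ bit 30 → (0x27b4016e>>30)&0x3 = 0x0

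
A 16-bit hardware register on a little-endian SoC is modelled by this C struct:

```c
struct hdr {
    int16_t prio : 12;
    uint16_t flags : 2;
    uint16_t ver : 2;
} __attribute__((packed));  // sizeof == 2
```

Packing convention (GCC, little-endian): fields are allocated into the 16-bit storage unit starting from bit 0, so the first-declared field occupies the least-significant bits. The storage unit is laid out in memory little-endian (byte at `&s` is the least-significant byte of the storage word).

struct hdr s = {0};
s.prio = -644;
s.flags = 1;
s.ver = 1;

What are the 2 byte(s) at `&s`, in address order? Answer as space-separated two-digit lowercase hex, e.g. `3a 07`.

prio:12 = -644 → 0xd7c << 0 → word 0x0d7c
flags:2 = 1 → 0x1 << 12 → word 0x1d7c
ver:2 = 1 → 0x1 << 14 → word 0x5d7c
word = 0x5d7c → little-endian bytes:
  [0]=0x7c  [1]=0x5d

7c 5d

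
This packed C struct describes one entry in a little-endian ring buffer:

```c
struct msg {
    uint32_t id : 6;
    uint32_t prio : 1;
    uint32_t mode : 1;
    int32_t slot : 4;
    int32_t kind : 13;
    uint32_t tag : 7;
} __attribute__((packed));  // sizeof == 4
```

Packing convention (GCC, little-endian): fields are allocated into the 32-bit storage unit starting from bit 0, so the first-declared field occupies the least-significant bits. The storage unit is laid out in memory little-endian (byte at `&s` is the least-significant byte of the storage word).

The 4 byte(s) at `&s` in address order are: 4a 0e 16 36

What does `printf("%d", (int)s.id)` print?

[0]=0x4a [1]=0x0e [2]=0x16 [3]=0x36 (little-endian) → word 0x36160e4a
id [0+:6] = (word>>0) & 0x3f = 10  ←
prio [6+:1] = (word>>6) & 0x1 = 1
mode [7+:1] = (word>>7) & 0x1 = 0
slot [8+:4] = (word>>8) & 0xf = 14
kind [12+:13] = (word>>12) & 0x1fff = 352
tag [25+:7] = (word>>25) & 0x7f = 27

10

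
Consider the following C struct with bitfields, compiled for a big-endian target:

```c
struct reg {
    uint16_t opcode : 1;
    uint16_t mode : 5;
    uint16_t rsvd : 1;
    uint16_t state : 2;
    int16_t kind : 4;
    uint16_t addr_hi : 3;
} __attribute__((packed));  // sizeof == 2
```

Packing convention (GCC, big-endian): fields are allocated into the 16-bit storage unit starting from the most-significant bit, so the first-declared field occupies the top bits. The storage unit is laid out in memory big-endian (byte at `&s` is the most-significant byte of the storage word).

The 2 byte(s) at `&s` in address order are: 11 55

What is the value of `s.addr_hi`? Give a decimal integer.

[0]=0x11 [1]=0x55 (big-endian) → word 0x1155
opcode [15+:1] = (word>>15) & 0x1 = 0
mode [10+:5] = (word>>10) & 0x1f = 4
rsvd [9+:1] = (word>>9) & 0x1 = 0
state [7+:2] = (word>>7) & 0x3 = 2
kind [3+:4] = (word>>3) & 0xf = 10
addr_hi [0+:3] = (word>>0) & 0x7 = 5  ←

5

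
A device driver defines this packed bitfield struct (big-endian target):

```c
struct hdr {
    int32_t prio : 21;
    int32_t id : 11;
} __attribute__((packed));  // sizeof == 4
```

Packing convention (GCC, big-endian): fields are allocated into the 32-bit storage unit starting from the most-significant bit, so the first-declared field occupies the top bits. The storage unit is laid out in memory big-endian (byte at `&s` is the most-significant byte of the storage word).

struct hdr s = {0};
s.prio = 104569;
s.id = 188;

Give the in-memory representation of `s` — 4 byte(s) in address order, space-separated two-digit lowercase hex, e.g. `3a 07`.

0c c3 c8 bc

prio (21b) val=104569 bits=0x19879 at bit 11: 0x0cc3c800
id (11b) val=188 bits=0xbc at bit 0: 0x0cc3c8bc
word = 0x0cc3c8bc → big-endian bytes:
  [0]=0x0c  [1]=0xc3  [2]=0xc8  [3]=0xbc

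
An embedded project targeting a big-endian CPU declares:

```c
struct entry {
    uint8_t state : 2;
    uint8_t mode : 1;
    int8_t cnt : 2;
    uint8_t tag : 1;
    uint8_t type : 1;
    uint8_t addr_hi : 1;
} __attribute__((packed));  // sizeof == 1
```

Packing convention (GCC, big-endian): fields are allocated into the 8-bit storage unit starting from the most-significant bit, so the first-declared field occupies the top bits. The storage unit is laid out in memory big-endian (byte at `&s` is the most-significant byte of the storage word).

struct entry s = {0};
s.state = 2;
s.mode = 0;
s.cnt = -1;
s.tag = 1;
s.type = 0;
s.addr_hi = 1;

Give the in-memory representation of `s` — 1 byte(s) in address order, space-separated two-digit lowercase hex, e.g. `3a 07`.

9d

state (2b) val=2 bits=0x2 at bit 6: 0x80
mode (1b) val=0 bits=0x0 at bit 5: 0x80
cnt (2b) val=-1 bits=0x3 at bit 3: 0x98
tag (1b) val=1 bits=0x1 at bit 2: 0x9c
type (1b) val=0 bits=0x0 at bit 1: 0x9c
addr_hi (1b) val=1 bits=0x1 at bit 0: 0x9d
word = 0x9d → big-endian bytes:
  [0]=0x9d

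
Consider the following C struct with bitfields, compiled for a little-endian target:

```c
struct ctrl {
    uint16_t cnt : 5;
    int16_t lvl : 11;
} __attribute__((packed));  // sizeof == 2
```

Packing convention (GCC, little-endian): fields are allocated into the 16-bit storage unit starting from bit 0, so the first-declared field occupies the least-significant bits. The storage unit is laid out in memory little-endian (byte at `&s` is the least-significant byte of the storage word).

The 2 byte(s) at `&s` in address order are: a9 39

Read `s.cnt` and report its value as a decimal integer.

9

[0]=0xa9 [1]=0x39 (little-endian) → word 0x39a9
cnt [0+:5] = (word>>0) & 0x1f = 9  ←
lvl [5+:11] = (word>>5) & 0x7ff = 461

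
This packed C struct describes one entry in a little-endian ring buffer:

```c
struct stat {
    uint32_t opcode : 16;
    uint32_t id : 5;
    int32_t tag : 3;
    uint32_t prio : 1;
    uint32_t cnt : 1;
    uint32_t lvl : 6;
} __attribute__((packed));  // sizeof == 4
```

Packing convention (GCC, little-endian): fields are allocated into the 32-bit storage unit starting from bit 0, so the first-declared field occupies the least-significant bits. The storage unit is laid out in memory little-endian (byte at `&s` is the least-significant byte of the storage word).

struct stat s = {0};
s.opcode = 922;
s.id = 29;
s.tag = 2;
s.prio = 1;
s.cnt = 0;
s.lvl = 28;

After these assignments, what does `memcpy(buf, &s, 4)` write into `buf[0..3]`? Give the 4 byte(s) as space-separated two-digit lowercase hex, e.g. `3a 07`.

9a 03 5d 71

opcode (16b) val=922 bits=0x39a at bit 0: 0x0000039a
id (5b) val=29 bits=0x1d at bit 16: 0x001d039a
tag (3b) val=2 bits=0x2 at bit 21: 0x005d039a
prio (1b) val=1 bits=0x1 at bit 24: 0x015d039a
cnt (1b) val=0 bits=0x0 at bit 25: 0x015d039a
lvl (6b) val=28 bits=0x1c at bit 26: 0x715d039a
word = 0x715d039a → little-endian bytes:
  [0]=0x9a  [1]=0x03  [2]=0x5d  [3]=0x71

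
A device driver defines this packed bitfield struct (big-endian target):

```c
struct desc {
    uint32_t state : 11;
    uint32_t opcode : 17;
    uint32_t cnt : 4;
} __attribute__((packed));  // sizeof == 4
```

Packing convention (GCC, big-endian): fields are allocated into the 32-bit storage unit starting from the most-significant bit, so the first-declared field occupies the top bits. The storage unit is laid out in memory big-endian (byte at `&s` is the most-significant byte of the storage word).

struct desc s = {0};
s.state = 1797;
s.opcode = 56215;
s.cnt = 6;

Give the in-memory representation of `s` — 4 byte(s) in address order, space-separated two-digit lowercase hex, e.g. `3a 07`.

e0 ad b9 76

[21+:11] state=1797 & 0x7ff = 0x705; word=0xe0a00000
[4+:17] opcode=56215 & 0x1ffff = 0xdb97; word=0xe0adb970
[0+:4] cnt=6 & 0xf = 0x6; word=0xe0adb976
word = 0xe0adb976 → big-endian bytes:
  [0]=0xe0  [1]=0xad  [2]=0xb9  [3]=0x76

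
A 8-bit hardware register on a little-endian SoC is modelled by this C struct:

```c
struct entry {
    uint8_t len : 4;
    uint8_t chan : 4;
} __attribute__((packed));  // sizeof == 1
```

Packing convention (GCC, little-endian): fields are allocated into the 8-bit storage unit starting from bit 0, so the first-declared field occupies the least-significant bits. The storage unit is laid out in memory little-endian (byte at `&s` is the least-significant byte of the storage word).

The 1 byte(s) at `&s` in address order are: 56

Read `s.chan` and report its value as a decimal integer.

5

[0]=0x56 (little-endian) → word 0x56
len [0+:4] = (word>>0) & 0xf = 6
chan [4+:4] = (word>>4) & 0xf = 5  ←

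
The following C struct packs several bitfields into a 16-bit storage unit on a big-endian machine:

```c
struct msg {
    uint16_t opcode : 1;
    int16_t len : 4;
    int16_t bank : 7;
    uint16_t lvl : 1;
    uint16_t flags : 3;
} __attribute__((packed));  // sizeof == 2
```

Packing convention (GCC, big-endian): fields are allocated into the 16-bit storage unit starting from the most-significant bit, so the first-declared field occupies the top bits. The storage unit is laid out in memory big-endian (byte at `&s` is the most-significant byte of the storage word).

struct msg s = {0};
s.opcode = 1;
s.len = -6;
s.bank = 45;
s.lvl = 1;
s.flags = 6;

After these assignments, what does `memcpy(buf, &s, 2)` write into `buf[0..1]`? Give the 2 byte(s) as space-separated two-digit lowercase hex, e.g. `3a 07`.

d2 de

opcode (1b) val=1 bits=0x1 at bit 15: 0x8000
len (4b) val=-6 bits=0xa at bit 11: 0xd000
bank (7b) val=45 bits=0x2d at bit 4: 0xd2d0
lvl (1b) val=1 bits=0x1 at bit 3: 0xd2d8
flags (3b) val=6 bits=0x6 at bit 0: 0xd2de
word = 0xd2de → big-endian bytes:
  [0]=0xd2  [1]=0xde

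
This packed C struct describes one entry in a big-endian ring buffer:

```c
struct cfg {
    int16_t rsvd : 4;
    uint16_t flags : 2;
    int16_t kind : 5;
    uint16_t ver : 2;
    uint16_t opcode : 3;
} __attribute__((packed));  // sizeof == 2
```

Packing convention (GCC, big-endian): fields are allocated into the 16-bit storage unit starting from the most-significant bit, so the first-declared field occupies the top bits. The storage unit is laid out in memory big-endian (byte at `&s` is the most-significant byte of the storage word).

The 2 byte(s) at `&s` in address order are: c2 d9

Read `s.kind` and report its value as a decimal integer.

[0]=0xc2 [1]=0xd9 (big-endian) → word 0xc2d9
rsvd [12+:4] = (word>>12) & 0xf = 12
flags [10+:2] = (word>>10) & 0x3 = 0
kind [5+:5] = (word>>5) & 0x1f = 22  ←
ver [3+:2] = (word>>3) & 0x3 = 3
opcode [0+:3] = (word>>0) & 0x7 = 1
kind signed 5b, MSB=1: 22 - 32 = -10

-10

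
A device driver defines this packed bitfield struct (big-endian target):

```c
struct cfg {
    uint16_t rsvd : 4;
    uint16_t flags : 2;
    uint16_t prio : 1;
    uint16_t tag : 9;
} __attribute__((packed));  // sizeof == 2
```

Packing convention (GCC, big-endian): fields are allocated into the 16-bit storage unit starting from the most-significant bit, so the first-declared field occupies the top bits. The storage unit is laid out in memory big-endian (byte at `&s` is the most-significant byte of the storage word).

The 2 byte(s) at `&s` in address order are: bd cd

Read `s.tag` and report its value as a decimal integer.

[0]=0xbd [1]=0xcd (big-endian) → word 0xbdcd
rsvd:4 @ bit 12 → (0xbdcd>>12)&0xf = 0xb
flags:2 @ bit 10 → (0xbdcd>>10)&0x3 = 0x3
prio:1 @ bit 9 → (0xbdcd>>9)&0x1 = 0x0
tag:9 @ bit 0 → (0xbdcd>>0)&0x1ff = 0x1cd  ←

461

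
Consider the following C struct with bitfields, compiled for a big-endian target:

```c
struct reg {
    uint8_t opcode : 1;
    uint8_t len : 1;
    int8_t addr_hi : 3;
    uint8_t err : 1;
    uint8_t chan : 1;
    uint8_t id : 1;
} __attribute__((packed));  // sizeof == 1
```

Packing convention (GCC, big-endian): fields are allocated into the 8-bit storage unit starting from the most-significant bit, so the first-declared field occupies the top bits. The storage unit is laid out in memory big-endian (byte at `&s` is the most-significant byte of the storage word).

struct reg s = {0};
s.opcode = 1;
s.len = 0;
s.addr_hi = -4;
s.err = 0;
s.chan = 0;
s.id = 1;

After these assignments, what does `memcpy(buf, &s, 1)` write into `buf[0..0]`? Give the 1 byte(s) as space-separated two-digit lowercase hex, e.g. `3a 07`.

opcode:1 = 1 → 0x1 << 7 → word 0x80
len:1 = 0 → 0x0 << 6 → word 0x80
addr_hi:3 = -4 → 0x4 << 3 → word 0xa0
err:1 = 0 → 0x0 << 2 → word 0xa0
chan:1 = 0 → 0x0 << 1 → word 0xa0
id:1 = 1 → 0x1 << 0 → word 0xa1
word = 0xa1 → big-endian bytes:
  [0]=0xa1

a1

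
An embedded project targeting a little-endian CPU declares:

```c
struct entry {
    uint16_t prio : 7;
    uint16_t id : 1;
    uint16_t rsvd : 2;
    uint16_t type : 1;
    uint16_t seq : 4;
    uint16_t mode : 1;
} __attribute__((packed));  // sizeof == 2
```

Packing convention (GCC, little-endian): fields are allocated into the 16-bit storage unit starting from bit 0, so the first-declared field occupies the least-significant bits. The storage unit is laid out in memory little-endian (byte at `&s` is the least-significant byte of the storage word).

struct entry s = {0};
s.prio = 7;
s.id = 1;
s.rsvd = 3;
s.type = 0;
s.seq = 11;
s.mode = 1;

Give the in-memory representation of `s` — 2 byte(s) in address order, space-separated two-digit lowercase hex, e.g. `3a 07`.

[0+:7] prio=7 & 0x7f = 0x7; word=0x0007
[7+:1] id=1 & 0x1 = 0x1; word=0x0087
[8+:2] rsvd=3 & 0x3 = 0x3; word=0x0387
[10+:1] type=0 & 0x1 = 0x0; word=0x0387
[11+:4] seq=11 & 0xf = 0xb; word=0x5b87
[15+:1] mode=1 & 0x1 = 0x1; word=0xdb87
word = 0xdb87 → little-endian bytes:
  [0]=0x87  [1]=0xdb

87 db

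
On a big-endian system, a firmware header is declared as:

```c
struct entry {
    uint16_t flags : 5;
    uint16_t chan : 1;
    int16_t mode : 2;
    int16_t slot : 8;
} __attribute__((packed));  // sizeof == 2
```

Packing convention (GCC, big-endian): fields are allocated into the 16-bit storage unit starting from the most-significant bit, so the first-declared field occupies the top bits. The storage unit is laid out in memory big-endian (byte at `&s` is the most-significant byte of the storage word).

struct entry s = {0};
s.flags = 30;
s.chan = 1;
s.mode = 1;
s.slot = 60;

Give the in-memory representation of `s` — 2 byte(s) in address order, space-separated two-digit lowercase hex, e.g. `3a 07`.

flags:5 = 30 → 0x1e << 11 → word 0xf000
chan:1 = 1 → 0x1 << 10 → word 0xf400
mode:2 = 1 → 0x1 << 8 → word 0xf500
slot:8 = 60 → 0x3c << 0 → word 0xf53c
word = 0xf53c → big-endian bytes:
  [0]=0xf5  [1]=0x3c

f5 3c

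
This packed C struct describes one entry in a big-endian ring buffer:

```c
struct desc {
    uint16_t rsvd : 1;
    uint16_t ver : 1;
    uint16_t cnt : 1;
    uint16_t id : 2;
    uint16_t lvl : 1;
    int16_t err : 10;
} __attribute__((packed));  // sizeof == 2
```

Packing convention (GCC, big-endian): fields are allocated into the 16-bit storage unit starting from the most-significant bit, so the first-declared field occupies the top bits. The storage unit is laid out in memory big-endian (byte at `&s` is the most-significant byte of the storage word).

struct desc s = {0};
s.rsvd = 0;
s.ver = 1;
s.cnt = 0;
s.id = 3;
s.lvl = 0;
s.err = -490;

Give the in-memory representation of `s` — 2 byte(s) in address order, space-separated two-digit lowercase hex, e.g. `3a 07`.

rsvd (1b) val=0 bits=0x0 at bit 15: 0x0000
ver (1b) val=1 bits=0x1 at bit 14: 0x4000
cnt (1b) val=0 bits=0x0 at bit 13: 0x4000
id (2b) val=3 bits=0x3 at bit 11: 0x5800
lvl (1b) val=0 bits=0x0 at bit 10: 0x5800
err (10b) val=-490 bits=0x216 at bit 0: 0x5a16
word = 0x5a16 → big-endian bytes:
  [0]=0x5a  [1]=0x16

5a 16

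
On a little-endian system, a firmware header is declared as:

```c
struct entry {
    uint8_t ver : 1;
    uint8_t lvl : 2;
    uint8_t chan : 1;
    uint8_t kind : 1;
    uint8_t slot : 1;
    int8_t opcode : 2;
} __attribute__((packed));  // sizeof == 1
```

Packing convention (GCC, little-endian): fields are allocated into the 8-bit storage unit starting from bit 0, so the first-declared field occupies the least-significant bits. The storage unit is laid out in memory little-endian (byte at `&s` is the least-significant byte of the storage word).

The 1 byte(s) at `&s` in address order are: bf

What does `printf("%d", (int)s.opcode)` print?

[0]=0xbf (little-endian) → word 0xbf
ver [0+:1] = (word>>0) & 0x1 = 1
lvl [1+:2] = (word>>1) & 0x3 = 3
chan [3+:1] = (word>>3) & 0x1 = 1
kind [4+:1] = (word>>4) & 0x1 = 1
slot [5+:1] = (word>>5) & 0x1 = 1
opcode [6+:2] = (word>>6) & 0x3 = 2  ←
opcode signed 2b, MSB=1: 2 - 4 = -2

-2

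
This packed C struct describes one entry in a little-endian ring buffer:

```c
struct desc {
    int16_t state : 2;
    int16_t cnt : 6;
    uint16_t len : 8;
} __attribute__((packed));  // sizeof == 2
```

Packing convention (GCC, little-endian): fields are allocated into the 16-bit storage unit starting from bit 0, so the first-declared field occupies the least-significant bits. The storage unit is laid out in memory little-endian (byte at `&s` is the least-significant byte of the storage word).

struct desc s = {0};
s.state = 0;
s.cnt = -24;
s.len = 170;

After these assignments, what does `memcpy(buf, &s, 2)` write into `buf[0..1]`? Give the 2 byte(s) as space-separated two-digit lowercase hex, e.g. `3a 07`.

state:2 = 0 → 0x0 << 0 → word 0x0000
cnt:6 = -24 → 0x28 << 2 → word 0x00a0
len:8 = 170 → 0xaa << 8 → word 0xaaa0
word = 0xaaa0 → little-endian bytes:
  [0]=0xa0  [1]=0xaa

a0 aa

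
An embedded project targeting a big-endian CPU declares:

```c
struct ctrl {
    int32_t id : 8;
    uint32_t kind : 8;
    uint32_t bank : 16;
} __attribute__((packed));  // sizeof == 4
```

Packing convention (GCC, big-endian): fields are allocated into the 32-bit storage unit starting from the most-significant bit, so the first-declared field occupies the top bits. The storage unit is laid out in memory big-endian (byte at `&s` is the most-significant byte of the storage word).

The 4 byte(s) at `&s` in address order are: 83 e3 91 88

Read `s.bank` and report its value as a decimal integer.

37256

[0]=0x83 [1]=0xe3 [2]=0x91 [3]=0x88 (big-endian) → word 0x83e39188
id:8 @ bit 24 → (0x83e39188>>24)&0xff = 0x83
kind:8 @ bit 16 → (0x83e39188>>16)&0xff = 0xe3
bank:16 @ bit 0 → (0x83e39188>>0)&0xffff = 0x9188  ←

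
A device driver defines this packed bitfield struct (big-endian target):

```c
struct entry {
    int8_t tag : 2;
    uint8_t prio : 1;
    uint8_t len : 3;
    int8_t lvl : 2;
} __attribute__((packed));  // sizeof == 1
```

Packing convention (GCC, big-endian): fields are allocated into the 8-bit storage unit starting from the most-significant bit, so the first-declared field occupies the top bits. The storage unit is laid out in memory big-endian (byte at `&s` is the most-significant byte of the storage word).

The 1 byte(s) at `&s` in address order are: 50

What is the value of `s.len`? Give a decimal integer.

[0]=0x50 (big-endian) → word 0x50
tag [6+:2] = (word>>6) & 0x3 = 1
prio [5+:1] = (word>>5) & 0x1 = 0
len [2+:3] = (word>>2) & 0x7 = 4  ←
lvl [0+:2] = (word>>0) & 0x3 = 0

4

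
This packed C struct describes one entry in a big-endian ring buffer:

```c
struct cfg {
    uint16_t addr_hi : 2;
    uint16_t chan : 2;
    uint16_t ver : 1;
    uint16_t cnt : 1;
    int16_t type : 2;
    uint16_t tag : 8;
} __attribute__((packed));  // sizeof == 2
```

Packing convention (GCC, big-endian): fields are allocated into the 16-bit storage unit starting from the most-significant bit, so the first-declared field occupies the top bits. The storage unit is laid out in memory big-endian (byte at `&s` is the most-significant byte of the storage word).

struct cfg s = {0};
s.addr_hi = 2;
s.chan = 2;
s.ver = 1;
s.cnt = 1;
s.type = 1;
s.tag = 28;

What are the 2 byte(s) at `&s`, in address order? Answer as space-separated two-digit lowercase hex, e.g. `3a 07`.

ad 1c

[14+:2] addr_hi=2 & 0x3 = 0x2; word=0x8000
[12+:2] chan=2 & 0x3 = 0x2; word=0xa000
[11+:1] ver=1 & 0x1 = 0x1; word=0xa800
[10+:1] cnt=1 & 0x1 = 0x1; word=0xac00
[8+:2] type=1 & 0x3 = 0x1; word=0xad00
[0+:8] tag=28 & 0xff = 0x1c; word=0xad1c
word = 0xad1c → big-endian bytes:
  [0]=0xad  [1]=0x1c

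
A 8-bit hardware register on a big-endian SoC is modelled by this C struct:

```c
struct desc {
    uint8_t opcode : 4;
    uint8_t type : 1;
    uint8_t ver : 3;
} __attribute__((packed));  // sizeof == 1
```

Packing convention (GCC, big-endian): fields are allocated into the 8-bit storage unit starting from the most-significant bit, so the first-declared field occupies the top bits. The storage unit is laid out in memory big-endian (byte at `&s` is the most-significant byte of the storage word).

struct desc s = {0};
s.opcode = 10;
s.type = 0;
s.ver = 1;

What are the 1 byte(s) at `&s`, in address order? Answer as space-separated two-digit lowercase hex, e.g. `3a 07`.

a1

opcode (4b) val=10 bits=0xa at bit 4: 0xa0
type (1b) val=0 bits=0x0 at bit 3: 0xa0
ver (3b) val=1 bits=0x1 at bit 0: 0xa1
word = 0xa1 → big-endian bytes:
  [0]=0xa1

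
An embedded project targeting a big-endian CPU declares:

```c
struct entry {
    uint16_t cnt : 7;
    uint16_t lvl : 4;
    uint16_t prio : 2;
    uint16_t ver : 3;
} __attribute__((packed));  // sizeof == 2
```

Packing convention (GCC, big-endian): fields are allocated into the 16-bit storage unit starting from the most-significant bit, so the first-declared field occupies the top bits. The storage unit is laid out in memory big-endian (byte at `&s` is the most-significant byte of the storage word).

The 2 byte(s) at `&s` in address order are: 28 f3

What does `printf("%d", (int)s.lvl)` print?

7

[0]=0x28 [1]=0xf3 (big-endian) → word 0x28f3
cnt [9+:7] = (word>>9) & 0x7f = 20
lvl [5+:4] = (word>>5) & 0xf = 7  ←
prio [3+:2] = (word>>3) & 0x3 = 2
ver [0+:3] = (word>>0) & 0x7 = 3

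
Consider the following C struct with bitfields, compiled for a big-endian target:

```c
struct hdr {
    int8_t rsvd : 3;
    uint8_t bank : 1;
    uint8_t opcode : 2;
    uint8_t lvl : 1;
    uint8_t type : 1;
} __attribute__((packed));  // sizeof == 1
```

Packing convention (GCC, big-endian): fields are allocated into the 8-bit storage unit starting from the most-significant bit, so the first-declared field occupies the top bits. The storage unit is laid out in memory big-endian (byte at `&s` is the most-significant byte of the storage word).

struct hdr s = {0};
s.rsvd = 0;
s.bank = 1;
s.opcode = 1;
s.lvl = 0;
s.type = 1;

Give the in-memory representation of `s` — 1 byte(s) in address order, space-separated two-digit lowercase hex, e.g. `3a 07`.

rsvd (3b) val=0 bits=0x0 at bit 5: 0x00
bank (1b) val=1 bits=0x1 at bit 4: 0x10
opcode (2b) val=1 bits=0x1 at bit 2: 0x14
lvl (1b) val=0 bits=0x0 at bit 1: 0x14
type (1b) val=1 bits=0x1 at bit 0: 0x15
word = 0x15 → big-endian bytes:
  [0]=0x15

15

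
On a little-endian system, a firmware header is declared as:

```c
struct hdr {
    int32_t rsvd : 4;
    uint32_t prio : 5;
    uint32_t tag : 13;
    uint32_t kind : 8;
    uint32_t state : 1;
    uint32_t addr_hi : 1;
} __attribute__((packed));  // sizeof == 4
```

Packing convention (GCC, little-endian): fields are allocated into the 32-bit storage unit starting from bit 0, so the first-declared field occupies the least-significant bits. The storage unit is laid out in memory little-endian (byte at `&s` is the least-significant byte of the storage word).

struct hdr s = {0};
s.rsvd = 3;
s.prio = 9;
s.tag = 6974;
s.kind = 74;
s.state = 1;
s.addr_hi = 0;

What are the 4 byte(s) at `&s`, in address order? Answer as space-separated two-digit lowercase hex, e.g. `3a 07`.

93 7c b6 52

rsvd (4b) val=3 bits=0x3 at bit 0: 0x00000003
prio (5b) val=9 bits=0x9 at bit 4: 0x00000093
tag (13b) val=6974 bits=0x1b3e at bit 9: 0x00367c93
kind (8b) val=74 bits=0x4a at bit 22: 0x12b67c93
state (1b) val=1 bits=0x1 at bit 30: 0x52b67c93
addr_hi (1b) val=0 bits=0x0 at bit 31: 0x52b67c93
word = 0x52b67c93 → little-endian bytes:
  [0]=0x93  [1]=0x7c  [2]=0xb6  [3]=0x52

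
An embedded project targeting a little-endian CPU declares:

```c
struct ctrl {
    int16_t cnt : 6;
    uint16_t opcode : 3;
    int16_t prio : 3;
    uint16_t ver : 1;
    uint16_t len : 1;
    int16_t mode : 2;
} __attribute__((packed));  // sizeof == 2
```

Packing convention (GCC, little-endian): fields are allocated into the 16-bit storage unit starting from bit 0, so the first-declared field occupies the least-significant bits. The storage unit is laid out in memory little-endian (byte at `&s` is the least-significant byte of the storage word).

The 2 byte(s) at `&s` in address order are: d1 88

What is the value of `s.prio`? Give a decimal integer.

[0]=0xd1 [1]=0x88 (little-endian) → word 0x88d1
cnt [0+:6] = (word>>0) & 0x3f = 17
opcode [6+:3] = (word>>6) & 0x7 = 3
prio [9+:3] = (word>>9) & 0x7 = 4  ←
ver [12+:1] = (word>>12) & 0x1 = 0
len [13+:1] = (word>>13) & 0x1 = 0
mode [14+:2] = (word>>14) & 0x3 = 2
prio signed 3b, MSB=1: 4 - 8 = -4

-4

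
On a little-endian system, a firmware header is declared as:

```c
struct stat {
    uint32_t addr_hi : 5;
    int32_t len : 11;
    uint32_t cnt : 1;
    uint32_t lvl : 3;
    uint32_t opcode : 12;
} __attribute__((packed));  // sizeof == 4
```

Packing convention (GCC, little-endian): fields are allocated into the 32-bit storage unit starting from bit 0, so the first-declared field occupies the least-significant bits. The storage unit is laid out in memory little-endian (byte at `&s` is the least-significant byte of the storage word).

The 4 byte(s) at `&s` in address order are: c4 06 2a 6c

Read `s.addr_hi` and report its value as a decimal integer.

[0]=0xc4 [1]=0x06 [2]=0x2a [3]=0x6c (little-endian) → word 0x6c2a06c4
addr_hi [0+:5] = (word>>0) & 0x1f = 4  ←
len [5+:11] = (word>>5) & 0x7ff = 54
cnt [16+:1] = (word>>16) & 0x1 = 0
lvl [17+:3] = (word>>17) & 0x7 = 5
opcode [20+:12] = (word>>20) & 0xfff = 1730

4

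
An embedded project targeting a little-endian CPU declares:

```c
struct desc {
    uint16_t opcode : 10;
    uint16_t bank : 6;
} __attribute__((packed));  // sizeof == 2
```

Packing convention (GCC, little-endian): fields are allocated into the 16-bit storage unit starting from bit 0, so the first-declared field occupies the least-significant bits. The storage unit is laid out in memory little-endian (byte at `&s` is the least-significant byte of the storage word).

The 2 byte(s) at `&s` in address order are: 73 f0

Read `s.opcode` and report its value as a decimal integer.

[0]=0x73 [1]=0xf0 (little-endian) → word 0xf073
opcode:10 @ bit 0 → (0xf073>>0)&0x3ff = 0x73  ←
bank:6 @ bit 10 → (0xf073>>10)&0x3f = 0x3c

115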